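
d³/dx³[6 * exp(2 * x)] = 48*exp(2*x)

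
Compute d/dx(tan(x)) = cos(x)^(-2)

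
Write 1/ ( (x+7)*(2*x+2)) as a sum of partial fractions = -1/(12*(x + 7)) + 1/(12*(x + 1))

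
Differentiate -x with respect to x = -1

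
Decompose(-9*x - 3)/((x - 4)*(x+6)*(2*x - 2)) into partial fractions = 51/(140*(x + 6)) + 2/(7*(x - 1)) - 13/(20*(x - 4))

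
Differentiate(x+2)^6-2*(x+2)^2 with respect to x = 6*x^5 + 60*x^4 + 240*x^3 + 480*x^2 + 476*x + 184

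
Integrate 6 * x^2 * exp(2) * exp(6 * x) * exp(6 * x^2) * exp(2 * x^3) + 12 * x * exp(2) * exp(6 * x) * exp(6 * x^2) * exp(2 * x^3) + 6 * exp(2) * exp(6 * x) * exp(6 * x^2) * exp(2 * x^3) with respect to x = exp(2*(x + 1)^3) + C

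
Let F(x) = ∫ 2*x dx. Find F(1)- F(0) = 1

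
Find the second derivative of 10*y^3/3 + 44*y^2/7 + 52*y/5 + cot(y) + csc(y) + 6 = 20*y + 88/7 - 1/sin(y) + 2*cos(y)/sin(y)^3 + 2/sin(y)^3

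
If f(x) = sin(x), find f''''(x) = sin(x)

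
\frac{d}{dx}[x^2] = 2*x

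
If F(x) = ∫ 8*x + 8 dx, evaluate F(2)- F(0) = 32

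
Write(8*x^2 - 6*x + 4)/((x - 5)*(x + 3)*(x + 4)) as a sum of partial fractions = 52/(3*(x + 4)) - 47/(4*(x + 3)) + 29/(12*(x - 5))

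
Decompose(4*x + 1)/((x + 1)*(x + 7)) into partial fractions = 9/(2*(x + 7)) - 1/(2*(x + 1))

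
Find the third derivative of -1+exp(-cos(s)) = (3 - cos(s))*exp(-cos(s))*sin(s)*cos(s)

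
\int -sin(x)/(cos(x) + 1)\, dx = log(2*cos(x) + 2) + C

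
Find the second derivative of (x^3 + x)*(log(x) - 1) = (6*x^2*log(x) - x^2 + 1)/x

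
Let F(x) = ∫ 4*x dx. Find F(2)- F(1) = 6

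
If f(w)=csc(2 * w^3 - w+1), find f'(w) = 2*(1 - 6*w^2)*cos(2*w^3 - w + 1)/(1 - cos(4*w^3 - 2*w + 2))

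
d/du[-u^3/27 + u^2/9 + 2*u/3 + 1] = -u^2/9 + 2*u/9 + 2/3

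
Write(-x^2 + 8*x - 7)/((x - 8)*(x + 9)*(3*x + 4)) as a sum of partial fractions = 25/(92*(3*x + 4)) - 160/(391*(x + 9)) - 1/(68*(x - 8))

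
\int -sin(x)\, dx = cos(x) + C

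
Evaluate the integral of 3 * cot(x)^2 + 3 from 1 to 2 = -3*cot(2) + 3*cot(1)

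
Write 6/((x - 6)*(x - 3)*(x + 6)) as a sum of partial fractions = 1/(18*(x + 6)) - 2/(9*(x - 3)) + 1/(6*(x - 6))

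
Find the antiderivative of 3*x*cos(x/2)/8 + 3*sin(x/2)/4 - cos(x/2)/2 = (3*x/4 - 1)*sin(x/2) + C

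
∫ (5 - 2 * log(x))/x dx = (5 - log(x))*log(x) + C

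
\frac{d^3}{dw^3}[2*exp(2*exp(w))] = 4*exp(w + 2*exp(w)) + 24*exp(2*w + 2*exp(w)) + 16*exp(3*w + 2*exp(w))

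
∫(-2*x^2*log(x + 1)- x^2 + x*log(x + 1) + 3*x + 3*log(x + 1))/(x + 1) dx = x*(3 - x)*log(x + 1) + C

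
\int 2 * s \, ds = s^2 + C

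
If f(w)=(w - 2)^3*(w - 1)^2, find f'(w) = 5*w^4 - 32*w^3 + 75*w^2 - 76*w + 28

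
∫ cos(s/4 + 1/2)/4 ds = sin((s + 2)/4) + C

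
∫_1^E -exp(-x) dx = -exp(-1) + exp(-E)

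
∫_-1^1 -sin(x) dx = 0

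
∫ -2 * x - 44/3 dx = -x^2 - 44*x/3 + C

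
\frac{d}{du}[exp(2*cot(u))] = -2*exp(2/tan(u))/sin(u)^2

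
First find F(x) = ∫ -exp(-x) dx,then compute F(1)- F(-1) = -E + exp(-1)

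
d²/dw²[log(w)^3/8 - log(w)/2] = (-3*log(w)^2 + 6*log(w) + 4)/(8*w^2)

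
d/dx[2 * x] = 2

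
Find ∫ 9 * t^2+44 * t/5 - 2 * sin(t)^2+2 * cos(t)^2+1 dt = 3*t^3 + 22*t^2/5 + t + sin(2*t) + C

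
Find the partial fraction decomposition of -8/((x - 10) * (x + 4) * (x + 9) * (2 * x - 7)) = 64/(4875*(2*x - 7)) + 8/(2375*(x + 9)) - 4/(525*(x + 4)) - 4/(1729*(x - 10))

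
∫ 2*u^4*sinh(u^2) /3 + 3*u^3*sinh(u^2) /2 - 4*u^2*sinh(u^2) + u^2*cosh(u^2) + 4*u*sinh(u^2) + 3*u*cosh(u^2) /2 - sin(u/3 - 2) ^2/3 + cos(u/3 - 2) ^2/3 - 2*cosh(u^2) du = (u^3/3 + 3*u^2/4 - 2*u + 2)*cosh(u^2) + sin(2*u/3 - 4)/2 + C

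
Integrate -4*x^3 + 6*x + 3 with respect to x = -x^4 + 3*x^2 + 3*x + C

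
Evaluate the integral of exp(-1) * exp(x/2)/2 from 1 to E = -exp(-1/2) + exp(-1 + E/2)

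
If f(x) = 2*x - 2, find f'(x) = 2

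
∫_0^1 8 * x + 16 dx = 20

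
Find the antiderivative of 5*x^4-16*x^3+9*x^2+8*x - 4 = x^5 - 4*x^4 + 3*x^3 + 4*x^2 - 4*x + C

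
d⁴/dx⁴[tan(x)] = 24*tan(x)^5 + 40*tan(x)^3 + 16*tan(x)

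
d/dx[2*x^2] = 4*x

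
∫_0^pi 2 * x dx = pi^2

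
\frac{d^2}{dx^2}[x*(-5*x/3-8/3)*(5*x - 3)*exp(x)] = -25*x^3*exp(x)/3 - 175*x^2*exp(x)/3 - 226*x*exp(x)/3 - 2*exp(x)/3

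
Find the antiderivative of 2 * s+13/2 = s^2 + 13*s/2 + C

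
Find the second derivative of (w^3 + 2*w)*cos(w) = -w^3*cos(w) - 6*w^2*sin(w) + 4*w*cos(w) - 4*sin(w)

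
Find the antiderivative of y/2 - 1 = y^2/4 - y + C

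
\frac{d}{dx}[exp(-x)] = -exp(-x)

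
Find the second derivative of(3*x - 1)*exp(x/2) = 3*x*exp(x/2)/4 + 11*exp(x/2)/4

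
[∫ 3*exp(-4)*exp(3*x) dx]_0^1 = -exp(-4) + exp(-1)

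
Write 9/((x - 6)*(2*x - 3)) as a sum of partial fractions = -2/(2*x - 3) + 1/(x - 6)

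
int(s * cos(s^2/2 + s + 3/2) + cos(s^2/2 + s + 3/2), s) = sin((s + 1)^2/2 + 1) + C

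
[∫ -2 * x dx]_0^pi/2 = -pi^2/4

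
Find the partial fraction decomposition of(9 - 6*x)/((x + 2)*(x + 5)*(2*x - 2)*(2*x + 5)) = 96/(35*(2*x + 5)) - 13/(60*(x + 5)) - 7/(6*(x + 2)) + 1/(84*(x - 1))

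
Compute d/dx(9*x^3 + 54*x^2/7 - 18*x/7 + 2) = 27*x^2 + 108*x/7 - 18/7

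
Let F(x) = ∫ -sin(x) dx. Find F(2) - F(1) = -cos(1) + cos(2)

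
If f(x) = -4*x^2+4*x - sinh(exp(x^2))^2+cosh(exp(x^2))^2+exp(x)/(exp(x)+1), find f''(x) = (-8*exp(3*x) - 25*exp(2*x) - 23*exp(x) - 8)/(exp(3*x) + 3*exp(2*x) + 3*exp(x) + 1)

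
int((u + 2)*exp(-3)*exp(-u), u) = (-u - 3)*exp(-u - 3) + C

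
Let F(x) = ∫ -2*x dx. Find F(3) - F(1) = -8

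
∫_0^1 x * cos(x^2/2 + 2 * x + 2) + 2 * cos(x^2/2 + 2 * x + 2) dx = sin(9/2) - sin(2)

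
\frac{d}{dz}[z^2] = 2*z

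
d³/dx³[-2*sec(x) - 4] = 2*(1 - 6/cos(x)^2)*sin(x)/cos(x)^2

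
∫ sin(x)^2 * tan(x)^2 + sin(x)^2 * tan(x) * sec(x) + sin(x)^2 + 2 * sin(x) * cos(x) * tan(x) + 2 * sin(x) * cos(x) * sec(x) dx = (tan(x) + sec(x))*sin(x)^2 + C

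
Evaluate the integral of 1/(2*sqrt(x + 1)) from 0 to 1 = -1 + sqrt(2)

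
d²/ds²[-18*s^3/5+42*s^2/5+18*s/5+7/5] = 84/5 - 108*s/5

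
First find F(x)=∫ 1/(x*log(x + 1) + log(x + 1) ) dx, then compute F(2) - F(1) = log(log(3)) - log(log(2))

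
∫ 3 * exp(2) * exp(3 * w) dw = exp(3*w + 2) + C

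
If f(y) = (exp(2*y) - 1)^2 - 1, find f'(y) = 4*exp(4*y) - 4*exp(2*y)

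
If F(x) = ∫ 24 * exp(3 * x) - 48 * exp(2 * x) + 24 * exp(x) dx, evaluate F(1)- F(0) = (-2 + 2*E)^3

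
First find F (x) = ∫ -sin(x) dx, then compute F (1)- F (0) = -1 + cos(1)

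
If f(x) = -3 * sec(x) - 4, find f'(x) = -3*tan(x)*sec(x)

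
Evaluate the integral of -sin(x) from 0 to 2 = -1 + cos(2)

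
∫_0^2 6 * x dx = 12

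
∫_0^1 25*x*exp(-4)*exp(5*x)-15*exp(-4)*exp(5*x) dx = 4*exp(-4) + E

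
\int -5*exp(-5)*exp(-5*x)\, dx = exp(-5*x - 5) + C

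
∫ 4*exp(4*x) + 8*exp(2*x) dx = (exp(2*x) + 2)^2 + C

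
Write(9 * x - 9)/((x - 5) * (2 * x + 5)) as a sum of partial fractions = 21/(5*(2*x + 5)) + 12/(5*(x - 5))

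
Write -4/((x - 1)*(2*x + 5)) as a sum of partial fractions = 8/(7*(2*x + 5)) - 4/(7*(x - 1))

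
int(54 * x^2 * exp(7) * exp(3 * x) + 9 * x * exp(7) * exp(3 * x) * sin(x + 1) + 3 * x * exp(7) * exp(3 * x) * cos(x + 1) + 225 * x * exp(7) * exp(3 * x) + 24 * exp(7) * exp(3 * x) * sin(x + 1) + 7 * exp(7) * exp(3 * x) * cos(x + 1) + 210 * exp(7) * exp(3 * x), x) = (3*x + 7)*(6*x + sin(x + 1) + 7)*exp(3*x + 7) + C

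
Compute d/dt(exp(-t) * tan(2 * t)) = (-tan(2*t) + 2/cos(2*t)^2)*exp(-t)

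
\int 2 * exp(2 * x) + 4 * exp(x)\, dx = (exp(x) + 2)^2 + C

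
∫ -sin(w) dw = cos(w) + C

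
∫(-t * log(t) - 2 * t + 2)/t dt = -(t - 2)*(log(t) + 1) + C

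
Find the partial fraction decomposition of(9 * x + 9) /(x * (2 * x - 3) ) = 15/(2*x - 3) - 3/x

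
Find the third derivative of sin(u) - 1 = -cos(u)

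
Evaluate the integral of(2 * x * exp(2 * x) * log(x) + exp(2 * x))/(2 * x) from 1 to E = exp(2*E)/2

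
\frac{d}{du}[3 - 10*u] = -10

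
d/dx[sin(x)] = cos(x)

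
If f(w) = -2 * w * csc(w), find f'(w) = 2*w*cot(w)*csc(w) - 2*csc(w)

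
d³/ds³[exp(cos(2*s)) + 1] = 2*E*(sin(2*s) + 6*sin(4*s) + sin(6*s))*exp(cos(2*s) - 1)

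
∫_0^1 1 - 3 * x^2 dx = 0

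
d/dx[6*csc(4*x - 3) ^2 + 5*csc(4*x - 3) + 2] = -48*cot(4*x - 3)*csc(4*x - 3)^2 - 20*cot(4*x - 3)*csc(4*x - 3)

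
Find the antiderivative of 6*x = 3*x^2 + C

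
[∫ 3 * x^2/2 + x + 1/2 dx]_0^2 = 7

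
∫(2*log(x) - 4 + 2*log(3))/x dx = (log(3*x) - 2)^2 + C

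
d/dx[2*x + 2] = 2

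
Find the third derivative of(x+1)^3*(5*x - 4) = 120*x + 66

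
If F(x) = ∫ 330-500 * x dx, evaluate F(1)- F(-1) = 660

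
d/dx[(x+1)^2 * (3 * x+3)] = 9*x^2 + 18*x + 9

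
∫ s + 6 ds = s^2/2 + 6*s + C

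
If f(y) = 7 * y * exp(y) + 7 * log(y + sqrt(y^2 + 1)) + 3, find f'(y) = (7*y^3*exp(y) + 7*y^2*sqrt(y^2 + 1)*exp(y) + 7*y^2*exp(y) + 7*y*sqrt(y^2 + 1)*exp(y) + 7*y*exp(y) + 7*y + 7*sqrt(y^2 + 1) + 7*exp(y))/(y^2 + y*sqrt(y^2 + 1) + 1)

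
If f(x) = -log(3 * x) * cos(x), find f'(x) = (x*log(x)*sin(x) + x*log(3)*sin(x) - cos(x))/x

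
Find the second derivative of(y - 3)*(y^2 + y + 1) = 6*y - 4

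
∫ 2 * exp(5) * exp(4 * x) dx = exp(4*x + 5)/2 + C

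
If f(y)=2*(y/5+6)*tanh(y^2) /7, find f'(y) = 4*y^2/(35*cosh(y^2)^2) + 24*y/(7*cosh(y^2)^2) + 2*tanh(y^2)/35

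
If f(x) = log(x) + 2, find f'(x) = 1/x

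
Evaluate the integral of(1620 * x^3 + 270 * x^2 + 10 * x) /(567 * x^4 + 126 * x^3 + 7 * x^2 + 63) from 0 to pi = 5*log(1 + (pi/3 + 3*pi^2)^2)/7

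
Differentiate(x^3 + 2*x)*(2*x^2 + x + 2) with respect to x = 10*x^4 + 4*x^3 + 18*x^2 + 4*x + 4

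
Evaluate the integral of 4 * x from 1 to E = -2 + 2*exp(2)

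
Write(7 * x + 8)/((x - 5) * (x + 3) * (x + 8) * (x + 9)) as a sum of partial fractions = 55/(84*(x + 9)) - 48/(65*(x + 8)) + 13/(240*(x + 3)) + 43/(1456*(x - 5))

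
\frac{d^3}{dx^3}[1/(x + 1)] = -6/(x^4 + 4*x^3 + 6*x^2 + 4*x + 1)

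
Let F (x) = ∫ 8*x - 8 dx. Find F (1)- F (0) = -4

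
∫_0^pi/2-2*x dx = -pi^2/4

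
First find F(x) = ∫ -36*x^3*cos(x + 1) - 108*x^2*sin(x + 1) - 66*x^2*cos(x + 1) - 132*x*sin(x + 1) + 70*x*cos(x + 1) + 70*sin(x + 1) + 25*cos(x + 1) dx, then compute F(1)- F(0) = -25*sin(1) - 7*sin(2)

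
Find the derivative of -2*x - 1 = -2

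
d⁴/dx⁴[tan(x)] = 24*tan(x)^5 + 40*tan(x)^3 + 16*tan(x)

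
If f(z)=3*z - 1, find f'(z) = 3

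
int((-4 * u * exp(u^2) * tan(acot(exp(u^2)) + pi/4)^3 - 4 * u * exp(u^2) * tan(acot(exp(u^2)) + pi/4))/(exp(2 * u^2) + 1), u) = tanh(u^2/2)^(-2) + C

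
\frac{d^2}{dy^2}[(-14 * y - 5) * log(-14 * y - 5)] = -196/(14*y + 5)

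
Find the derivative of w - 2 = 1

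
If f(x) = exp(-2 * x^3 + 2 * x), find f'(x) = -6*x^2*exp(-2*x^3 + 2*x) + 2*exp(-2*x^3 + 2*x)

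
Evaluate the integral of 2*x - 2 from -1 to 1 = -4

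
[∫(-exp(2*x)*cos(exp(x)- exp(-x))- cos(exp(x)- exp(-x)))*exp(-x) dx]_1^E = sin(-exp(E) + exp(-E)) + sin(E - exp(-1))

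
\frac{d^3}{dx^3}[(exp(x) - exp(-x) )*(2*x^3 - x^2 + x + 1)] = (2*x^3*exp(2*x) + 2*x^3 + 17*x^2*exp(2*x) - 19*x^2 + 31*x*exp(2*x) + 43*x + 10*exp(2*x) - 20)*exp(-x)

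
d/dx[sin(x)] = cos(x)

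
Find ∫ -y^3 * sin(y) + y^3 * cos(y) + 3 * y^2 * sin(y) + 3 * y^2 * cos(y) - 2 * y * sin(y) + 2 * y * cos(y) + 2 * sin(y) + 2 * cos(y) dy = sqrt(2)*y*(y^2 + 2)*sin(y + pi/4) + C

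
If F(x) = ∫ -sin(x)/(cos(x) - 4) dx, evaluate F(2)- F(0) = -log(3) + log(4 - cos(2))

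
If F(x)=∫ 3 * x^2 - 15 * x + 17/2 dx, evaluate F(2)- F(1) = -7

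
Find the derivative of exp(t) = exp(t)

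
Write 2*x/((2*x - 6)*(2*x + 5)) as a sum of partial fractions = 5/(11*(2*x + 5)) + 3/(11*(x - 3))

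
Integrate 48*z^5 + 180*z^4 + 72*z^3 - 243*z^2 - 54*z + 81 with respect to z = 8*z^6 + 36*z^5 + 18*z^4 - 81*z^3 - 27*z^2 + 81*z + C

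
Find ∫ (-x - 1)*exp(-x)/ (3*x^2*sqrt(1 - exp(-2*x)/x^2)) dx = acsc(x*exp(x))/3 + C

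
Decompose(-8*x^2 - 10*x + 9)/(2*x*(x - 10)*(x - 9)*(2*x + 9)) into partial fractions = 16/(261*(2*x + 9)) + 3/(2*(x - 9)) - 891/(580*(x - 10)) + 1/(180*x)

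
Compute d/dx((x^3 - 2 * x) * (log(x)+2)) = 3*x^2*log(x) + 7*x^2 - 2*log(x) - 6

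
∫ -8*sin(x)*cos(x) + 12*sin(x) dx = (2*cos(x) - 3)^2 + C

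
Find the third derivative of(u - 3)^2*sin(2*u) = -8*u^2*cos(2*u) - 24*u*sin(2*u) + 48*u*cos(2*u) + 72*sin(2*u) - 60*cos(2*u)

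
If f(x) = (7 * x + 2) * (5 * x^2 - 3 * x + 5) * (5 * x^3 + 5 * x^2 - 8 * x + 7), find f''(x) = 5250*x^4 + 2400*x^3 - 2280*x^2 + 3168*x - 518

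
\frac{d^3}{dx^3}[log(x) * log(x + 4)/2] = (x^3*log(x) + x^3*log(x + 4) - 3*x^3 + 12*x^2*log(x + 4) - 18*x^2 + 48*x*log(x + 4) - 24*x + 64*log(x + 4))/(x^6 + 12*x^5 + 48*x^4 + 64*x^3)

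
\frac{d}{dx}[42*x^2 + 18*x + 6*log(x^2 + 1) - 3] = (84*x^3 + 18*x^2 + 96*x + 18)/(x^2 + 1)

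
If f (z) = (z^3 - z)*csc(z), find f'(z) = (-z^3*cos(z)/sin(z) + 3*z^2 + z*cos(z)/sin(z) - 1)/sin(z)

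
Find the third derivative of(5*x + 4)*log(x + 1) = (-5*x - 7)/(x^3 + 3*x^2 + 3*x + 1)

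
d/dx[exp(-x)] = -exp(-x)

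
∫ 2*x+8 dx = x^2 + 8*x + C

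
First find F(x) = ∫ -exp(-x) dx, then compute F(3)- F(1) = -exp(-1) + exp(-3)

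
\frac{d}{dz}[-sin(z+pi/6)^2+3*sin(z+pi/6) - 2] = -sin(2*z + pi/3) + 3*cos(z + pi/6)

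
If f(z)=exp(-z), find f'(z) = -exp(-z)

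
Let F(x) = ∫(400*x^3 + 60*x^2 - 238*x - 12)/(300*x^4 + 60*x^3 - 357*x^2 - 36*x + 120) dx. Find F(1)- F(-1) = -log(13)/3 + log(29)/3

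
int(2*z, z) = z^2 + C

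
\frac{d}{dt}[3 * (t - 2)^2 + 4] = 6*t - 12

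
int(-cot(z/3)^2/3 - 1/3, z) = cot(z/3) + C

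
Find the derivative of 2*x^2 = 4*x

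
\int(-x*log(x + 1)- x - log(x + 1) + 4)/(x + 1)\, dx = (4 - x)*log(x + 1) + C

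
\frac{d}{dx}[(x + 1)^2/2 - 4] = x + 1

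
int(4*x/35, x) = 2*x^2/35 + C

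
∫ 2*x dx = x^2 + C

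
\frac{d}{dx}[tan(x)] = cos(x)^(-2)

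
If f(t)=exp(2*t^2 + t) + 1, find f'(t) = 4*t*exp(2*t^2 + t) + exp(2*t^2 + t)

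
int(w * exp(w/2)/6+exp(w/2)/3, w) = w*exp(w/2)/3 + C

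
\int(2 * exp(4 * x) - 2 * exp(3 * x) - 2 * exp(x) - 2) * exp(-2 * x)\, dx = (-exp(2*x) + exp(x) + 1)^2*exp(-2*x) + C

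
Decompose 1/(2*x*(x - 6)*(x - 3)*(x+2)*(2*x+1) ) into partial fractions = -8/(273*(2*x + 1)) + 1/(480*(x + 2)) - 1/(630*(x - 3)) + 1/(3744*(x - 6)) + 1/(72*x)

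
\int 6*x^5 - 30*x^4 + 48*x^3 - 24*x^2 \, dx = x^6 - 6*x^5 + 12*x^4 - 8*x^3 + C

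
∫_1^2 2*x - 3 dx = 0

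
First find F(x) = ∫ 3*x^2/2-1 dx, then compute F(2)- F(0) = 2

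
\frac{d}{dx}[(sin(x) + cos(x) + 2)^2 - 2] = 2*cos(2*x) + 4*sqrt(2)*cos(x + pi/4)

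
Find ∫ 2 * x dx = x^2 + C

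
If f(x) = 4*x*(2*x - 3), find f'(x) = 16*x - 12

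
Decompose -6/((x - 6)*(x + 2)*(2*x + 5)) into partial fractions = -24/(17*(2*x + 5)) + 3/(4*(x + 2)) - 3/(68*(x - 6))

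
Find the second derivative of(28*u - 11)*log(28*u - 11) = 784/(28*u - 11)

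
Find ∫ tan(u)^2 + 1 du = tan(u) + C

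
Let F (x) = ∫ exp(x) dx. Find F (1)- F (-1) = E - exp(-1)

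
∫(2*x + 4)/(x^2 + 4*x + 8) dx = log((x + 2)^2 + 4) + C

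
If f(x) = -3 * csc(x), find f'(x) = 3*cot(x)*csc(x)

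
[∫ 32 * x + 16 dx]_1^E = -36 + (2 + 4*E)^2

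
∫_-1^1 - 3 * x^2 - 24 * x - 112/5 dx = -234/5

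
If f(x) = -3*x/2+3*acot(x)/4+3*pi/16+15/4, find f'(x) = (-6*x^2 - 9)/(4*x^2 + 4)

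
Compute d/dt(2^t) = 2^t*log(2)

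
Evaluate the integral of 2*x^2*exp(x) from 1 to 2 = -2*E + 4*exp(2)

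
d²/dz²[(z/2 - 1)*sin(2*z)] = -2*z*sin(2*z) + 4*sin(2*z) + 2*cos(2*z)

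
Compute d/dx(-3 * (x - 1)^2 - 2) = 6 - 6*x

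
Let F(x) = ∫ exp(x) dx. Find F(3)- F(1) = -E + exp(3)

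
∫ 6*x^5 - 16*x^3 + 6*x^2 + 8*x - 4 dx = x^6 - 4*x^4 + 2*x^3 + 4*x^2 - 4*x + C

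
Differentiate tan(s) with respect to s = cos(s)^(-2)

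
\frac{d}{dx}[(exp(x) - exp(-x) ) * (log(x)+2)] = (x*exp(2*x)*log(x) + 2*x*exp(2*x) + x*log(x) + 2*x + exp(2*x) - 1)*exp(-x)/x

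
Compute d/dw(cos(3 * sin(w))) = -3*sin(3*sin(w))*cos(w)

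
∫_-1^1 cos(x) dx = 2*sin(1)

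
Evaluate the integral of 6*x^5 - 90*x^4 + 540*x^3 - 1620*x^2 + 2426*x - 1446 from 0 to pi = -711 - 2*(-3 + pi)^2 + (-3 + pi)^6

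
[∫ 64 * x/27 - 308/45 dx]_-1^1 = -616/45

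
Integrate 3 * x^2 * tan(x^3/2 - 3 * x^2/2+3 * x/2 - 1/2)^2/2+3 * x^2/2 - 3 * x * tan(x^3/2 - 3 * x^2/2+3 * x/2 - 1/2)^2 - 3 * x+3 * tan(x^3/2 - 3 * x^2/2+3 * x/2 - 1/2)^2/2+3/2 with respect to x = tan((x - 1)^3/2) + C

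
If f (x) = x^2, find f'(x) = 2*x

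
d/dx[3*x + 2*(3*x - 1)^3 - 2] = 162*x^2 - 108*x + 21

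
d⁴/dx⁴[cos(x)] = cos(x)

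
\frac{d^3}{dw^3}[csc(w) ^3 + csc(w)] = (1 - 39/sin(w)^2 - 60*cos(w)^2/sin(w)^4)*cos(w)/sin(w)^2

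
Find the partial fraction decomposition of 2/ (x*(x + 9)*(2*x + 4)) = 1/(63*(x + 9)) - 1/(14*(x + 2)) + 1/(18*x)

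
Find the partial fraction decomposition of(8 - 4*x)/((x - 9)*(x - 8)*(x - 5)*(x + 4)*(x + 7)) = 1/(240*(x + 7)) - 2/(351*(x + 4)) - 1/(108*(x - 5)) + 2/(45*(x - 8)) - 7/(208*(x - 9))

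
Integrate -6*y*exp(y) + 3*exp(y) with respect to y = (9 - 6*y)*exp(y) + C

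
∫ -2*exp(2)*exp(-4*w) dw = exp(2 - 4*w)/2 + C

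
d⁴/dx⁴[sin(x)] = sin(x)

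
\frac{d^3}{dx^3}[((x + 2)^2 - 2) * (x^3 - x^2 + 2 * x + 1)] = 60*x^2 + 72*x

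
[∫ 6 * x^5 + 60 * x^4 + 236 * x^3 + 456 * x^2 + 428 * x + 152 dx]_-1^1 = 632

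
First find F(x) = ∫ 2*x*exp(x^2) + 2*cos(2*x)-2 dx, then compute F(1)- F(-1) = -4 + 2*sin(2)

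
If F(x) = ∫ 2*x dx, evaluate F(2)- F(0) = 4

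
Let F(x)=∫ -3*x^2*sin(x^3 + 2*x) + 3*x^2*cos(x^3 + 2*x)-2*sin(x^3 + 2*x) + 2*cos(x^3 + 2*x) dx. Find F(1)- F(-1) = 2*sin(3)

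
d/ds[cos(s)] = -sin(s)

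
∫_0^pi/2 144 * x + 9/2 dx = 9*pi/4 + 18*pi^2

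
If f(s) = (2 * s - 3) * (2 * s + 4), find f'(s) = 8*s + 2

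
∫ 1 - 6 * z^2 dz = -2*z^3 + z + C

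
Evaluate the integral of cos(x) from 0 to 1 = sin(1)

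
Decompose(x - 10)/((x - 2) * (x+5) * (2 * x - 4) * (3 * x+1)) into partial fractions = -279/(1372*(3*x + 1)) + 15/(1372*(x + 5)) + 39/(686*(x - 2)) - 4/(49*(x - 2)^2)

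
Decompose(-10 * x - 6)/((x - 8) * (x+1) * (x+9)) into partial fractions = 21/(34*(x + 9)) - 1/(18*(x + 1)) - 86/(153*(x - 8))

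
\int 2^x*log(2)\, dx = 2^x + C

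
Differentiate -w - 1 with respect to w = -1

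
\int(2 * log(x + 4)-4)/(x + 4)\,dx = (log(x + 4) - 2)^2 + C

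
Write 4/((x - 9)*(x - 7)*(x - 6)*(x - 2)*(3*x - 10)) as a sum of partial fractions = -81/(1496*(3*x - 10)) + 1/(140*(x - 2)) + 1/(24*(x - 6)) - 2/(55*(x - 7)) + 2/(357*(x - 9))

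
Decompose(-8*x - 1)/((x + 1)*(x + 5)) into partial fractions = -39/(4*(x + 5)) + 7/(4*(x + 1))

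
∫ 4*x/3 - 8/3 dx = 2*x^2/3 - 8*x/3 + C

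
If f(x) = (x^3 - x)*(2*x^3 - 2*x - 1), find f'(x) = 12*x^5 - 16*x^3 - 3*x^2 + 4*x + 1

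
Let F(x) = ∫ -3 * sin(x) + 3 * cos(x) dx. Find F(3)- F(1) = 3*cos(3) - 3*sin(1) - 3*cos(1) + 3*sin(3)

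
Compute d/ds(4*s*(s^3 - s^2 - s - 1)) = 16*s^3 - 12*s^2 - 8*s - 4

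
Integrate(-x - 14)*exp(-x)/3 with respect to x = (x + 15)*exp(-x)/3 + C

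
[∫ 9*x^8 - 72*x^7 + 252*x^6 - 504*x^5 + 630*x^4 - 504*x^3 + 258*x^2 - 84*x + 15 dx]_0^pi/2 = (-1 + pi/2)^9 + 2*(-1 + pi/2)^3 + 3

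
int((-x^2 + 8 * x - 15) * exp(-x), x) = (x - 3)^2*exp(-x) + C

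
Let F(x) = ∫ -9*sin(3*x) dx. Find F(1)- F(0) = -3 + 3*cos(3)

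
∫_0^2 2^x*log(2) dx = 3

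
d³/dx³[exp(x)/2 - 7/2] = exp(x)/2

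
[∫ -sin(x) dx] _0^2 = -1 + cos(2)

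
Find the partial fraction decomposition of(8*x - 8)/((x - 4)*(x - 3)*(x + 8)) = -6/(11*(x + 8)) - 16/(11*(x - 3)) + 2/(x - 4)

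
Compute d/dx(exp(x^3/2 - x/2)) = 3*x^2*exp(x^3/2 - x/2)/2 - exp(x^3/2 - x/2)/2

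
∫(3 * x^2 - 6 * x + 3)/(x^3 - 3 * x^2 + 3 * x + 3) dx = log((x - 1)^3 + 4) + C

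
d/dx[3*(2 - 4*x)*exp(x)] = -12*x*exp(x) - 6*exp(x)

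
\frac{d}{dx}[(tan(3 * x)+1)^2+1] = 6*(sin(3*x)/cos(3*x) + 1)/cos(3*x)^2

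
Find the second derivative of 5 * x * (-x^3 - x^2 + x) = -60*x^2 - 30*x + 10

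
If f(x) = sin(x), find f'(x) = cos(x)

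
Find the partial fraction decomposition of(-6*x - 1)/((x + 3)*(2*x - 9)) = -56/(15*(2*x - 9)) - 17/(15*(x + 3))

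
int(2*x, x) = x^2 + C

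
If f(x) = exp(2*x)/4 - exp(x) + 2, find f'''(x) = 2*exp(2*x) - exp(x)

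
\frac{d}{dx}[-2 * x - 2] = -2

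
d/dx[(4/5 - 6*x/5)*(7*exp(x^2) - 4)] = -84*x^2*exp(x^2)/5 + 56*x*exp(x^2)/5 - 42*exp(x^2)/5 + 24/5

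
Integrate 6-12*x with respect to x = -6*x^2 + 6*x + C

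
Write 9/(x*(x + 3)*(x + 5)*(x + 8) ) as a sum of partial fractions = -3/(40*(x + 8)) + 3/(10*(x + 5)) - 3/(10*(x + 3)) + 3/(40*x)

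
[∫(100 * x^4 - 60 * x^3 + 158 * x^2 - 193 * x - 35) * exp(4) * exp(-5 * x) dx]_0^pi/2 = -12*exp(4) + (4 - 5*pi/2)*(3 + pi^2 + pi^3/2 + 5*pi)*exp(4 - 5*pi/2)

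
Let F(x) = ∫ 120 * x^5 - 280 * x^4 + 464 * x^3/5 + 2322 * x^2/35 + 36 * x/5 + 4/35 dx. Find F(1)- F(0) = 456/35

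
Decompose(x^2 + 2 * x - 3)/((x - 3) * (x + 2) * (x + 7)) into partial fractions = 16/(25*(x + 7)) + 3/(25*(x + 2)) + 6/(25*(x - 3))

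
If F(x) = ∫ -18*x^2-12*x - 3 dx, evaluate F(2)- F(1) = -63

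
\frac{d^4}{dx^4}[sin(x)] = sin(x)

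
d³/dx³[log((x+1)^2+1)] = (4*x^3 + 12*x^2 - 8)/(x^6 + 6*x^5 + 18*x^4 + 32*x^3 + 36*x^2 + 24*x + 8)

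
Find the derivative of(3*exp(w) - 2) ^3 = 81*exp(3*w) - 108*exp(2*w) + 36*exp(w)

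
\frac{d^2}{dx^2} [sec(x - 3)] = 2*tan(x - 3)^2*sec(x - 3) + sec(x - 3)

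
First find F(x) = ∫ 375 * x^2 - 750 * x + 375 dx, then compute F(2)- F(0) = 250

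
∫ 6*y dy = 3*y^2 + C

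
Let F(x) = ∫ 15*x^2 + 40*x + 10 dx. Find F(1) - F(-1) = 30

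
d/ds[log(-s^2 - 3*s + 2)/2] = (2*s + 3)/(2*s^2 + 6*s - 4)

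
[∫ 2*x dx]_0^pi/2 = pi^2/4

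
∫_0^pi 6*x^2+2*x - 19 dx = -10 + (5 - 2*pi)*(-pi^2 - 3*pi + 2)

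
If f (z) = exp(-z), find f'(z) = -exp(-z)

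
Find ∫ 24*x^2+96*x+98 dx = 8*x^3 + 48*x^2 + 98*x + C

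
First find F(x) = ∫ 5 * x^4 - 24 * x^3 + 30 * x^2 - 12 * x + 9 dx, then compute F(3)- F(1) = -8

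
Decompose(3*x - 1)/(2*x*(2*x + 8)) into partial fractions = 13/(16*(x + 4)) - 1/(16*x)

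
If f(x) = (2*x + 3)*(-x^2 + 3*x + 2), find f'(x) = -6*x^2 + 6*x + 13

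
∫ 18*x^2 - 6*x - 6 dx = 6*x^3 - 3*x^2 - 6*x + C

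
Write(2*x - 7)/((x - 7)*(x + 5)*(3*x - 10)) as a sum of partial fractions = 3/(275*(3*x - 10)) - 17/(300*(x + 5)) + 7/(132*(x - 7))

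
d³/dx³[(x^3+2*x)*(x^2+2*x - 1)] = 60*x^2 + 48*x + 6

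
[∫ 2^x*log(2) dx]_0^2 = 3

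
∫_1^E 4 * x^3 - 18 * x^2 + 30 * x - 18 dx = -1 + (-exp(2) - 3 + 3*E)^2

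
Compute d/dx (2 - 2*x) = -2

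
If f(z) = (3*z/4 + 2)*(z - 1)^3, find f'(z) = 3*z^3 - 3*z^2/4 - 15*z/2 + 21/4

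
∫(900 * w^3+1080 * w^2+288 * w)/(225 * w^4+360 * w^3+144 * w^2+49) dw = log(9*w^2*(5*w + 4)^2/49 + 1) + C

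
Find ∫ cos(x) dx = sin(x) + C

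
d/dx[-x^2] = -2*x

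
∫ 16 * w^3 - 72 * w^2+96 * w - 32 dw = 4*w^4 - 24*w^3 + 48*w^2 - 32*w + C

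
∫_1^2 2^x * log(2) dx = 2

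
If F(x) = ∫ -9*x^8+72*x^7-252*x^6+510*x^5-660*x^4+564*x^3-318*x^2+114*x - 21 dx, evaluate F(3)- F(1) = -464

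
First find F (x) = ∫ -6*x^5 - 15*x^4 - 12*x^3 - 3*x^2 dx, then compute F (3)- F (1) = -1720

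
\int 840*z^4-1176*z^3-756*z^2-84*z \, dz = 168*z^5 - 294*z^4 - 252*z^3 - 42*z^2 + C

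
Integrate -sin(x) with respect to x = cos(x) + C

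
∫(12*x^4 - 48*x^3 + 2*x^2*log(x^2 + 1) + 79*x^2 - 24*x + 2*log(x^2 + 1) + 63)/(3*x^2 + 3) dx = 2*(x + 6)*log(x^2 + 1)/3 + (2*x - 3)*(2*x^2 - 9*x + 18)/3 + C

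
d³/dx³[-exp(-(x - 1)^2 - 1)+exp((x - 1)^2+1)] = (8*x^3*exp(2*x^2 - 4*x + 4) + 8*x^3 - 24*x^2*exp(2*x^2 - 4*x + 4) - 24*x^2 + 36*x*exp(2*x^2 - 4*x + 4) + 12*x - 20*exp(2*x^2 - 4*x + 4) + 4)*exp(-x^2 + 2*x - 2)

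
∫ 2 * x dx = x^2 + C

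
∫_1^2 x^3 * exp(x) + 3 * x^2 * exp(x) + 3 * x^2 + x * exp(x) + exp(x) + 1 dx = -2*E + 8 + 10*exp(2)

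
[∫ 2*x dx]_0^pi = pi^2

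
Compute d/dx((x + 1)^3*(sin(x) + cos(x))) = (x + 1)^2*(sqrt(2)*x*cos(x + pi/4) + 2*sin(x) + 4*cos(x))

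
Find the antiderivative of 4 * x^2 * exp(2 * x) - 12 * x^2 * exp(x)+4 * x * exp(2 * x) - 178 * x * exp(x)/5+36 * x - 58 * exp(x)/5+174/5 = 2*x*exp(x)/5 - 6*x/5 + 2*(-x*exp(x) + 3*x + 3)^2 + C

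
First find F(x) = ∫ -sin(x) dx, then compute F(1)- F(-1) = 0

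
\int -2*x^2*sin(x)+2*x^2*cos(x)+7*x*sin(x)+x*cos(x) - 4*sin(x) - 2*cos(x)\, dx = sqrt(2)*(2*x^2 - 3*x + 1)*sin(x + pi/4) + C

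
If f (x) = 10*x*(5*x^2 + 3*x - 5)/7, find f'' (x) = 300*x/7 + 60/7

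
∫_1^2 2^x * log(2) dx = 2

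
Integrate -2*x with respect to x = -x^2 + C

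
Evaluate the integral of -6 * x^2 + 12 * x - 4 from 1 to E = 2*E*(-exp(2) - 2 + 3*E)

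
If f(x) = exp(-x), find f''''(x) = exp(-x)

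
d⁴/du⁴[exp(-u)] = exp(-u)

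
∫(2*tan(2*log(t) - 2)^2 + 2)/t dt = tan(2*log(t) - 2) + C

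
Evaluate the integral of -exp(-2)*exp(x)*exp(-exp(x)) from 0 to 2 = -exp(-3) + exp(-exp(2) - 2)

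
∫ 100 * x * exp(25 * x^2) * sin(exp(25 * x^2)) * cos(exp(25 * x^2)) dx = sin(exp(25*x^2))^2 + C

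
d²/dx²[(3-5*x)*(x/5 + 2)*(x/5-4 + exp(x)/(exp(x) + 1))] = (25*x^2*exp(2*x) - 25*x^2*exp(x) - 30*x*exp(3*x) + 45*x*exp(2*x) - 425*x*exp(x) - 30*x + 56*exp(3*x) - 402*exp(2*x) - 52*exp(x) + 106)/(25*exp(3*x) + 75*exp(2*x) + 75*exp(x) + 25)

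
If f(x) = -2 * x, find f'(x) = -2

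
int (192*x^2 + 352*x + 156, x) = 64*x^3 + 176*x^2 + 156*x + C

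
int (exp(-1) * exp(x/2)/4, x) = exp(x/2 - 1)/2 + C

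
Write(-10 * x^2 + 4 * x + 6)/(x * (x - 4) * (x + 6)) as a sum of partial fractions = -63/(10*(x + 6)) - 69/(20*(x - 4)) - 1/(4*x)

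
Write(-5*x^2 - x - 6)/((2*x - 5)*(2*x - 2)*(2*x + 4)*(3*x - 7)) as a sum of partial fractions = 60/(13*(3*x - 7)) - 53/(18*(2*x - 5)) + 2/(117*(x + 2)) - 1/(12*(x - 1))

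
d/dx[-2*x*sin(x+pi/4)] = -2*x*cos(x + pi/4) - 2*sin(x + pi/4)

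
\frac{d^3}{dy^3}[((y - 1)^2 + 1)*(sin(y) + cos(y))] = y^2*sin(y) - y^2*cos(y) - 8*y*sin(y) - 4*y*cos(y) + 2*sin(y) + 10*cos(y)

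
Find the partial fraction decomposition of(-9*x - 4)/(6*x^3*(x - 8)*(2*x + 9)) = 292/(54675*(2*x + 9)) - 19/(19200*(x - 8)) - 941/(559872*x) + 155/(7776*x^2) + 1/(108*x^3)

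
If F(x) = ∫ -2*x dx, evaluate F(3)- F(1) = -8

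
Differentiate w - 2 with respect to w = 1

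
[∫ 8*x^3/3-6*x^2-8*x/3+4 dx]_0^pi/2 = (-2 + pi/3)*(-pi + pi^3/8)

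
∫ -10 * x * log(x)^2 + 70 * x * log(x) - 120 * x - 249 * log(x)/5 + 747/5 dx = x*log(x)/5 - 4*x/5 - 5*(x*log(x) - 4*x + 5)^2 + C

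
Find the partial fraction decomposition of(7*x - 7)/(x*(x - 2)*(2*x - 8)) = -7/(8*(x - 2)) + 21/(16*(x - 4)) - 7/(16*x)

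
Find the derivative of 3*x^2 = 6*x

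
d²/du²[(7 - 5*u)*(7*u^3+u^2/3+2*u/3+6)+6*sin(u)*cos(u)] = -420*u^2 + 284*u - 12*sin(2*u) - 2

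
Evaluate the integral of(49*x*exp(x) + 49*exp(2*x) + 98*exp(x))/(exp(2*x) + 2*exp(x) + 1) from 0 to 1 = -49/2 + 98*E/(1 + E)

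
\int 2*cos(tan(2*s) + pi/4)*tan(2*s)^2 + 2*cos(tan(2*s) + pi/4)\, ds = sin(tan(2*s) + pi/4) + C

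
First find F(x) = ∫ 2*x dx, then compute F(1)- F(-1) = 0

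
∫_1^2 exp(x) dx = -E + exp(2)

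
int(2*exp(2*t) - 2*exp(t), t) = (exp(t) - 1)^2 + C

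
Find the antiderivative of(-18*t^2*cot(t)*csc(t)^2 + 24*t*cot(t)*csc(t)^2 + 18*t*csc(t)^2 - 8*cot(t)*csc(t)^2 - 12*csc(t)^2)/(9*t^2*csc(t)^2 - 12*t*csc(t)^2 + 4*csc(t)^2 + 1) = log((3*t - 2)^2*csc(t)^2 + 1) + C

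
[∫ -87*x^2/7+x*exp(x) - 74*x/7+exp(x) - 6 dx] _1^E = -29*exp(3)/7 - 37*exp(2)/7 - 7*E + 108/7 + exp(1 + E)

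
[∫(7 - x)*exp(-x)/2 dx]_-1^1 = -5*exp(-1)/2 + 7*E/2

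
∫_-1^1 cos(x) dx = 2*sin(1)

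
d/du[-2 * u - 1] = -2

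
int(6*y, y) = 3*y^2 + C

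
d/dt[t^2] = 2*t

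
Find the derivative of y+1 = 1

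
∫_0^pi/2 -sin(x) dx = -1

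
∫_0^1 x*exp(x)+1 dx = 2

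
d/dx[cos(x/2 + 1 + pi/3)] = -sin(x/2 + 1 + pi/3)/2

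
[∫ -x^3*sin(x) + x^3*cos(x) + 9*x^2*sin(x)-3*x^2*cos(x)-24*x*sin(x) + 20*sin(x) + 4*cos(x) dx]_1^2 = cos(1) + sin(1)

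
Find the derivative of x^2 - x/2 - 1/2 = 2*x - 1/2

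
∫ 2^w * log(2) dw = 2^w + C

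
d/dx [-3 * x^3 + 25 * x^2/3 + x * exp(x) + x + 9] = -9*x^2 + x*exp(x) + 50*x/3 + exp(x) + 1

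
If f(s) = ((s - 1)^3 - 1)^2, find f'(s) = 6*s^5 - 30*s^4 + 60*s^3 - 66*s^2 + 42*s - 12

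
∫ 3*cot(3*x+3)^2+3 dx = -cot(3*x + 3) + C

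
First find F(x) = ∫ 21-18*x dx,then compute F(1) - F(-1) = 42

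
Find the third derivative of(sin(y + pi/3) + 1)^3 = -21*sin(y + pi/3)^2*cos(y + pi/3) + 6*cos(y + pi/3)^3 - 3*cos(y + pi/3) - 12*cos(2*y + pi/6)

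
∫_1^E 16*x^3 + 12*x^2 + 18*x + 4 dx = -25 + (2 + E + 2*exp(2))^2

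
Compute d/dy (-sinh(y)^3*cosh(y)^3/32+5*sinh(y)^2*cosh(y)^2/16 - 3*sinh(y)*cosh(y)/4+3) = -3*(cosh(2*y) - 1)^2*cosh(2*y)/128 + 5*sinh(4*y)/32 - 45*cosh(2*y)/64 - 3*cosh(4*y)/128 - 3/128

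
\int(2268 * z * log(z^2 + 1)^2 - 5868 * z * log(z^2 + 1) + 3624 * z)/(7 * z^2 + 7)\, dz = 3*(126*log(z^2 + 1)^2 - 489*log(z^2 + 1) + 604)*log(z^2 + 1)/7 + C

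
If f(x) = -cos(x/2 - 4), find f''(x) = cos(x/2 - 4)/4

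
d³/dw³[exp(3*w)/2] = 27*exp(3*w)/2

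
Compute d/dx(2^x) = 2^x*log(2)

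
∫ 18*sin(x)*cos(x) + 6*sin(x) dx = -3*(3*cos(x) + 2)*cos(x) + C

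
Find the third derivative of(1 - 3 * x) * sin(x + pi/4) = 3*x*cos(x + pi/4) + 9*sin(x + pi/4) - cos(x + pi/4)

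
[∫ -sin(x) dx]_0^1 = -1 + cos(1)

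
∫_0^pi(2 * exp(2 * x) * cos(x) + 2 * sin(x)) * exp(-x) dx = -exp(pi) + exp(-pi)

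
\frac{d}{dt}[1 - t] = -1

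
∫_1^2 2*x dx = 3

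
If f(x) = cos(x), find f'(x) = -sin(x)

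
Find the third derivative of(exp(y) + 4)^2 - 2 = 8*exp(2*y) + 8*exp(y)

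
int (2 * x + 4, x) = x^2 + 4*x + C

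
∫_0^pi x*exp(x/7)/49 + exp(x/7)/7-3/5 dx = -3*pi/5 + pi*exp(pi/7)/7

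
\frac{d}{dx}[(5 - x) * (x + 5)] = -2*x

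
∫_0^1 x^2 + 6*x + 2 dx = 16/3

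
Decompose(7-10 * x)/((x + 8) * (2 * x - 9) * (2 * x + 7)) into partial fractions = -7/(12*(2*x + 7)) - 19/(100*(2*x - 9)) + 29/(75*(x + 8))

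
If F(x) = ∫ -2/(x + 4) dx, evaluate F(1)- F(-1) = -2*log(5) + 2*log(3)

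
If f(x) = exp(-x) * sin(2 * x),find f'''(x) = (11*sin(2*x) - 2*cos(2*x))*exp(-x)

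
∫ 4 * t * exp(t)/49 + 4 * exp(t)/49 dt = 4*t*exp(t)/49 + C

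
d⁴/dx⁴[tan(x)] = 24*tan(x)^5 + 40*tan(x)^3 + 16*tan(x)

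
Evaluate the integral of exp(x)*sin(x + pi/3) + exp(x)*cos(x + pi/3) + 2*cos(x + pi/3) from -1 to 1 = (-2 - exp(-1))*cos(pi/6 + 1) + (2 + E)*sin(1 + pi/3)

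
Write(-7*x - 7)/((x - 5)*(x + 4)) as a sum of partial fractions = -7/(3*(x + 4)) - 14/(3*(x - 5))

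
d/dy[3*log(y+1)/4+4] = 3/(4*y + 4)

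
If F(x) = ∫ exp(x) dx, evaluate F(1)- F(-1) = E - exp(-1)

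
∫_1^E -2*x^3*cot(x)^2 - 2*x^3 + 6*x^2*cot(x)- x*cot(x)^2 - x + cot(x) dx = (E + 2*exp(3))*cot(E) - 3*cot(1)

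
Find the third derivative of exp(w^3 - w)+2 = 27*w^6*exp(w^3 - w) - 27*w^4*exp(w^3 - w) + 54*w^3*exp(w^3 - w) + 9*w^2*exp(w^3 - w) - 18*w*exp(w^3 - w) + 5*exp(w^3 - w)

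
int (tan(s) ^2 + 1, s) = tan(s) + C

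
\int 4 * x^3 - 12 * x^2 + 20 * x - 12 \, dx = x^4 - 4*x^3 + 10*x^2 - 12*x + C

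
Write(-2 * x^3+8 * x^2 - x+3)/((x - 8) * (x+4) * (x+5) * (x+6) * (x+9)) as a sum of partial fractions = 353/(170*(x + 9)) - 243/(28*(x + 6)) + 229/(26*(x + 5)) - 263/(120*(x + 4)) - 517/(37128*(x - 8))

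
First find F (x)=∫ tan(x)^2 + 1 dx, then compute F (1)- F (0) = tan(1)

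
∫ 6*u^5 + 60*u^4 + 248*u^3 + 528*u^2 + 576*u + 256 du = u^6 + 12*u^5 + 62*u^4 + 176*u^3 + 288*u^2 + 256*u + C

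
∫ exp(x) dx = exp(x) + C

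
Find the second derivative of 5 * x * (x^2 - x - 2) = 30*x - 10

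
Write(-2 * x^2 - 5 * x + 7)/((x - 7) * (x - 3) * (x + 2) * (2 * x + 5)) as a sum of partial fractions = -56/(209*(2*x + 5)) + 1/(5*(x + 2)) + 13/(110*(x - 3)) - 7/(38*(x - 7))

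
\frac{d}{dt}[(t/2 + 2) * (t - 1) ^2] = 3*t^2/2 + 2*t - 7/2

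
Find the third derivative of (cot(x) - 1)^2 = -24*cot(x)^5 + 12*cot(x)^4 - 40*cot(x)^3 + 16*cot(x)^2 - 16*cot(x) + 4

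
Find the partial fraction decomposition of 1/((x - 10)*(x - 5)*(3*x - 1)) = 9/(406*(3*x - 1)) - 1/(70*(x - 5)) + 1/(145*(x - 10))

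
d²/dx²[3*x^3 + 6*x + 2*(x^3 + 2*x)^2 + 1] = 60*x^4 + 96*x^2 + 18*x + 16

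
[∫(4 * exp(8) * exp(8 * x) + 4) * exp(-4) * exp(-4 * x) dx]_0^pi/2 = -exp(4) - exp(-2*pi - 4) + exp(-4) + exp(4 + 2*pi)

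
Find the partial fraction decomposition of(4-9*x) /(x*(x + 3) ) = -31/(3*(x + 3)) + 4/(3*x)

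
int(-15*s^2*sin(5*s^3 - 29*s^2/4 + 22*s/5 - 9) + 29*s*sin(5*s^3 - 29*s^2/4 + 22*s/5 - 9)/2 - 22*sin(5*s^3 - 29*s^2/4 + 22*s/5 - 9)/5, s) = cos(5*s^3 - 29*s^2/4 + 22*s/5 - 9) + C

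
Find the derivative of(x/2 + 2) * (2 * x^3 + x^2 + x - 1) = 4*x^3 + 27*x^2/2 + 5*x + 3/2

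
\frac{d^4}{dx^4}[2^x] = 2^x*log(2)^4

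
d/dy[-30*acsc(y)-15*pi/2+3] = 30/(y^2*sqrt(1 - 1/y^2))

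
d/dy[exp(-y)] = -exp(-y)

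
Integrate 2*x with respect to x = x^2 + C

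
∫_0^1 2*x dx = 1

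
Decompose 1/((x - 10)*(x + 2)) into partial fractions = -1/(12*(x + 2)) + 1/(12*(x - 10))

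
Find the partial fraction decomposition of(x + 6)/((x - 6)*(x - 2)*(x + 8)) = -1/(70*(x + 8)) - 1/(5*(x - 2)) + 3/(14*(x - 6))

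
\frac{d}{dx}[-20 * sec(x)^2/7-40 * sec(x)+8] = -40*(1 + 1/(7*cos(x)))*sin(x)/cos(x)^2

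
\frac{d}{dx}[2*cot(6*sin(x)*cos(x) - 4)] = -12*cos(2*x)/sin(3*sin(2*x) - 4)^2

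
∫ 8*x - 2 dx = 4*x^2 - 2*x + C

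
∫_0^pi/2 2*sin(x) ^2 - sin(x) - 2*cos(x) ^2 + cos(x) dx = 0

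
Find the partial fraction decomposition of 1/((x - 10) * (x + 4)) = -1/(14*(x + 4)) + 1/(14*(x - 10))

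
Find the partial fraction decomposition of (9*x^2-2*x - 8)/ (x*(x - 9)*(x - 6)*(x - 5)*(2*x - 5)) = -692/(2275*(2*x - 5)) + 207/(100*(x - 5)) - 152/(63*(x - 6)) + 703/(1404*(x - 9)) - 4/(675*x)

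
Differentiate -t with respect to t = -1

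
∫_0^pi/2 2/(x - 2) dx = -log(12) + log(3*(-2 + pi/2)^2)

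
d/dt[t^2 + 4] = 2*t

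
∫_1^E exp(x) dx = -E + exp(E)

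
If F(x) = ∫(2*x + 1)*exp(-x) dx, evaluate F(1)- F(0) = 3 - 5*exp(-1)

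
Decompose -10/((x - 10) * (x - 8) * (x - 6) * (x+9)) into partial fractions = 2/(969*(x + 9)) - 1/(12*(x - 6)) + 5/(34*(x - 8)) - 5/(76*(x - 10))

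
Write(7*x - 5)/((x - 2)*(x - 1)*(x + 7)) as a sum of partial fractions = -3/(4*(x + 7)) - 1/(4*(x - 1)) + 1/(x - 2)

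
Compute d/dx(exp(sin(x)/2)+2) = exp(sin(x)/2)*cos(x)/2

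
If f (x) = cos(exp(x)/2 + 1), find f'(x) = -exp(x)*sin(exp(x)/2 + 1)/2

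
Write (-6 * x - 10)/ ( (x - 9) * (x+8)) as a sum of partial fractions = -38/(17*(x + 8)) - 64/(17*(x - 9))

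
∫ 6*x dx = 3*x^2 + C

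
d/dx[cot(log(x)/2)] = -1/(x*(1 - cos(log(x))))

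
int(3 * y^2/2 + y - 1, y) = y^3/2 + y^2/2 - y + C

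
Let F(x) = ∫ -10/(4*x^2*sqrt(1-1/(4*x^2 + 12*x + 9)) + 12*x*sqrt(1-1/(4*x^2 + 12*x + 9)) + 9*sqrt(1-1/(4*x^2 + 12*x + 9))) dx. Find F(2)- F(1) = -5*asec(-5) + 5*asec(-7)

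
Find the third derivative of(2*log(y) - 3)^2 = (16*log(y) - 48)/y^3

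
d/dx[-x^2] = -2*x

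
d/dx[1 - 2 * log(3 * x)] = -2/x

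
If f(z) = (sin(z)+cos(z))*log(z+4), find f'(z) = sqrt(2)*(z*log(z + 4)*cos(z + pi/4) + 4*log(z + 4)*cos(z + pi/4) + sin(z + pi/4))/(z + 4)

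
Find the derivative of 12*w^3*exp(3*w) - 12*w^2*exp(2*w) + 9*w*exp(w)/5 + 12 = 36*w^3*exp(3*w) + 36*w^2*exp(3*w) - 24*w^2*exp(2*w) - 24*w*exp(2*w) + 9*w*exp(w)/5 + 9*exp(w)/5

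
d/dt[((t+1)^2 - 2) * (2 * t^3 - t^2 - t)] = 10*t^4 + 12*t^3 - 15*t^2 - 2*t + 1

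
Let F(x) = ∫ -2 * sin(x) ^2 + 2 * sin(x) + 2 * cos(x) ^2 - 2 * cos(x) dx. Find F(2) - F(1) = -(-1 + cos(1) + sin(1))^2 + (-1 + cos(2) + sin(2))^2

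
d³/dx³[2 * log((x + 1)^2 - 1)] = (8*x^3 + 24*x^2 + 48*x + 32)/(x^6 + 6*x^5 + 12*x^4 + 8*x^3)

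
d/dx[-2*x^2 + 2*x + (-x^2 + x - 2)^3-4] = -6*x^5 + 15*x^4 - 36*x^3 + 39*x^2 - 40*x + 14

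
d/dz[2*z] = 2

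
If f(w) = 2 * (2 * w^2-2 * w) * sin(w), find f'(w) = 4*w^2*cos(w) + 8*w*sin(w) - 4*w*cos(w) - 4*sin(w)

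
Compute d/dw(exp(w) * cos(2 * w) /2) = (-sin(2*w) + cos(2*w)/2)*exp(w)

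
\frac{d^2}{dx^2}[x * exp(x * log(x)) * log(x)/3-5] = (x^2*exp(x*log(x))*log(x)^3 + 2*x^2*exp(x*log(x))*log(x)^2 + x^2*exp(x*log(x))*log(x) + 2*x*exp(x*log(x))*log(x)^2 + 5*x*exp(x*log(x))*log(x) + 2*x*exp(x*log(x)) + exp(x*log(x)))/(3*x)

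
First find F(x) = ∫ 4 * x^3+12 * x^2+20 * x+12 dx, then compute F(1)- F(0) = 27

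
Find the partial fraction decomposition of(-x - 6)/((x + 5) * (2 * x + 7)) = -5/(3*(2*x + 7)) + 1/(3*(x + 5))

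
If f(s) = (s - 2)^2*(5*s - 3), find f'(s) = 15*s^2 - 46*s + 32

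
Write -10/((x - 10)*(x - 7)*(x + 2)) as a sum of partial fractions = -5/(54*(x + 2)) + 10/(27*(x - 7)) - 5/(18*(x - 10))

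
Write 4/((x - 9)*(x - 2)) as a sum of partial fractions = -4/(7*(x - 2)) + 4/(7*(x - 9))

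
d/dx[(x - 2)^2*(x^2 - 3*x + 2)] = 4*x^3 - 21*x^2 + 36*x - 20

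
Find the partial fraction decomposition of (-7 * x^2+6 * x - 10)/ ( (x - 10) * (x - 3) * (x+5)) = -43/(24*(x + 5)) + 55/(56*(x - 3)) - 130/(21*(x - 10))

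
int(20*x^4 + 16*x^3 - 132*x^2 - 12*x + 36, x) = 4*x^5 + 4*x^4 - 44*x^3 - 6*x^2 + 36*x + C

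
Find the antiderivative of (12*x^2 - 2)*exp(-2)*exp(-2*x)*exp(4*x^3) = exp(4*x^3 - 2*x - 2) + C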